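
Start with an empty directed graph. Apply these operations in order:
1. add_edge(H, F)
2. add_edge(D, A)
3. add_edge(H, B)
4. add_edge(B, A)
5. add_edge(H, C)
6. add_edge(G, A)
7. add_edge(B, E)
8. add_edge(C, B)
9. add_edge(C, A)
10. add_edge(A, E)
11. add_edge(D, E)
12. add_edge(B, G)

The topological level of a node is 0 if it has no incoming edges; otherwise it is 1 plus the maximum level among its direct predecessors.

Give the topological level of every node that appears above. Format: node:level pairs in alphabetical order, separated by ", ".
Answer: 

Op 1: add_edge(H, F). Edges now: 1
Op 2: add_edge(D, A). Edges now: 2
Op 3: add_edge(H, B). Edges now: 3
Op 4: add_edge(B, A). Edges now: 4
Op 5: add_edge(H, C). Edges now: 5
Op 6: add_edge(G, A). Edges now: 6
Op 7: add_edge(B, E). Edges now: 7
Op 8: add_edge(C, B). Edges now: 8
Op 9: add_edge(C, A). Edges now: 9
Op 10: add_edge(A, E). Edges now: 10
Op 11: add_edge(D, E). Edges now: 11
Op 12: add_edge(B, G). Edges now: 12
Compute levels (Kahn BFS):
  sources (in-degree 0): D, H
  process D: level=0
    D->A: in-degree(A)=3, level(A)>=1
    D->E: in-degree(E)=2, level(E)>=1
  process H: level=0
    H->B: in-degree(B)=1, level(B)>=1
    H->C: in-degree(C)=0, level(C)=1, enqueue
    H->F: in-degree(F)=0, level(F)=1, enqueue
  process C: level=1
    C->A: in-degree(A)=2, level(A)>=2
    C->B: in-degree(B)=0, level(B)=2, enqueue
  process F: level=1
  process B: level=2
    B->A: in-degree(A)=1, level(A)>=3
    B->E: in-degree(E)=1, level(E)>=3
    B->G: in-degree(G)=0, level(G)=3, enqueue
  process G: level=3
    G->A: in-degree(A)=0, level(A)=4, enqueue
  process A: level=4
    A->E: in-degree(E)=0, level(E)=5, enqueue
  process E: level=5
All levels: A:4, B:2, C:1, D:0, E:5, F:1, G:3, H:0

Answer: A:4, B:2, C:1, D:0, E:5, F:1, G:3, H:0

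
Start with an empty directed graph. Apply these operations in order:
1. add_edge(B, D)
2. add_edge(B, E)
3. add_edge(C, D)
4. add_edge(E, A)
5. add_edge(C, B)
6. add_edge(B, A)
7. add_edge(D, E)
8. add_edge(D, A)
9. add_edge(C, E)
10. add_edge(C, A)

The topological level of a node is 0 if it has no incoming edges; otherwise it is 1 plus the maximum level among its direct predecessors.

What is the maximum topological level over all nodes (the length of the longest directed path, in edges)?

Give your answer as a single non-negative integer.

Op 1: add_edge(B, D). Edges now: 1
Op 2: add_edge(B, E). Edges now: 2
Op 3: add_edge(C, D). Edges now: 3
Op 4: add_edge(E, A). Edges now: 4
Op 5: add_edge(C, B). Edges now: 5
Op 6: add_edge(B, A). Edges now: 6
Op 7: add_edge(D, E). Edges now: 7
Op 8: add_edge(D, A). Edges now: 8
Op 9: add_edge(C, E). Edges now: 9
Op 10: add_edge(C, A). Edges now: 10
Compute levels (Kahn BFS):
  sources (in-degree 0): C
  process C: level=0
    C->A: in-degree(A)=3, level(A)>=1
    C->B: in-degree(B)=0, level(B)=1, enqueue
    C->D: in-degree(D)=1, level(D)>=1
    C->E: in-degree(E)=2, level(E)>=1
  process B: level=1
    B->A: in-degree(A)=2, level(A)>=2
    B->D: in-degree(D)=0, level(D)=2, enqueue
    B->E: in-degree(E)=1, level(E)>=2
  process D: level=2
    D->A: in-degree(A)=1, level(A)>=3
    D->E: in-degree(E)=0, level(E)=3, enqueue
  process E: level=3
    E->A: in-degree(A)=0, level(A)=4, enqueue
  process A: level=4
All levels: A:4, B:1, C:0, D:2, E:3
max level = 4

Answer: 4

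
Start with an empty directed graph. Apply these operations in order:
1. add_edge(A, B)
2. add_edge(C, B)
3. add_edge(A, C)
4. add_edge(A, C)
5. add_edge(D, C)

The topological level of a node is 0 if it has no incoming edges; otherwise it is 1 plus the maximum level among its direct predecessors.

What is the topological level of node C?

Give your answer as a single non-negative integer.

Answer: 1

Derivation:
Op 1: add_edge(A, B). Edges now: 1
Op 2: add_edge(C, B). Edges now: 2
Op 3: add_edge(A, C). Edges now: 3
Op 4: add_edge(A, C) (duplicate, no change). Edges now: 3
Op 5: add_edge(D, C). Edges now: 4
Compute levels (Kahn BFS):
  sources (in-degree 0): A, D
  process A: level=0
    A->B: in-degree(B)=1, level(B)>=1
    A->C: in-degree(C)=1, level(C)>=1
  process D: level=0
    D->C: in-degree(C)=0, level(C)=1, enqueue
  process C: level=1
    C->B: in-degree(B)=0, level(B)=2, enqueue
  process B: level=2
All levels: A:0, B:2, C:1, D:0
level(C) = 1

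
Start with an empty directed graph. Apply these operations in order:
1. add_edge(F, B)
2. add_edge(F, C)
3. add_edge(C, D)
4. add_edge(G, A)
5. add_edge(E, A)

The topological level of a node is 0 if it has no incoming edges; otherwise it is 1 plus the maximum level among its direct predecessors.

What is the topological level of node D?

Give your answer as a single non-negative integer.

Answer: 2

Derivation:
Op 1: add_edge(F, B). Edges now: 1
Op 2: add_edge(F, C). Edges now: 2
Op 3: add_edge(C, D). Edges now: 3
Op 4: add_edge(G, A). Edges now: 4
Op 5: add_edge(E, A). Edges now: 5
Compute levels (Kahn BFS):
  sources (in-degree 0): E, F, G
  process E: level=0
    E->A: in-degree(A)=1, level(A)>=1
  process F: level=0
    F->B: in-degree(B)=0, level(B)=1, enqueue
    F->C: in-degree(C)=0, level(C)=1, enqueue
  process G: level=0
    G->A: in-degree(A)=0, level(A)=1, enqueue
  process B: level=1
  process C: level=1
    C->D: in-degree(D)=0, level(D)=2, enqueue
  process A: level=1
  process D: level=2
All levels: A:1, B:1, C:1, D:2, E:0, F:0, G:0
level(D) = 2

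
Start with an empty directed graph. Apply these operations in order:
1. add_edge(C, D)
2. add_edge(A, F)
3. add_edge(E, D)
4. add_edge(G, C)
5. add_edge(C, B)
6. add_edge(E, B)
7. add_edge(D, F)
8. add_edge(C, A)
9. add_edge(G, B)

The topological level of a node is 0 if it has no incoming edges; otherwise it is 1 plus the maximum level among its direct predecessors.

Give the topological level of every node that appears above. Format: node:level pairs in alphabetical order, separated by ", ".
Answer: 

Answer: A:2, B:2, C:1, D:2, E:0, F:3, G:0

Derivation:
Op 1: add_edge(C, D). Edges now: 1
Op 2: add_edge(A, F). Edges now: 2
Op 3: add_edge(E, D). Edges now: 3
Op 4: add_edge(G, C). Edges now: 4
Op 5: add_edge(C, B). Edges now: 5
Op 6: add_edge(E, B). Edges now: 6
Op 7: add_edge(D, F). Edges now: 7
Op 8: add_edge(C, A). Edges now: 8
Op 9: add_edge(G, B). Edges now: 9
Compute levels (Kahn BFS):
  sources (in-degree 0): E, G
  process E: level=0
    E->B: in-degree(B)=2, level(B)>=1
    E->D: in-degree(D)=1, level(D)>=1
  process G: level=0
    G->B: in-degree(B)=1, level(B)>=1
    G->C: in-degree(C)=0, level(C)=1, enqueue
  process C: level=1
    C->A: in-degree(A)=0, level(A)=2, enqueue
    C->B: in-degree(B)=0, level(B)=2, enqueue
    C->D: in-degree(D)=0, level(D)=2, enqueue
  process A: level=2
    A->F: in-degree(F)=1, level(F)>=3
  process B: level=2
  process D: level=2
    D->F: in-degree(F)=0, level(F)=3, enqueue
  process F: level=3
All levels: A:2, B:2, C:1, D:2, E:0, F:3, G:0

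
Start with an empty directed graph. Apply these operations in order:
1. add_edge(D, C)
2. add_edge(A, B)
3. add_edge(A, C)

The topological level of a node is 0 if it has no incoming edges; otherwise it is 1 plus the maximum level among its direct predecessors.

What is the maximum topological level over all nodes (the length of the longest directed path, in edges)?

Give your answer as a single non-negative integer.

Op 1: add_edge(D, C). Edges now: 1
Op 2: add_edge(A, B). Edges now: 2
Op 3: add_edge(A, C). Edges now: 3
Compute levels (Kahn BFS):
  sources (in-degree 0): A, D
  process A: level=0
    A->B: in-degree(B)=0, level(B)=1, enqueue
    A->C: in-degree(C)=1, level(C)>=1
  process D: level=0
    D->C: in-degree(C)=0, level(C)=1, enqueue
  process B: level=1
  process C: level=1
All levels: A:0, B:1, C:1, D:0
max level = 1

Answer: 1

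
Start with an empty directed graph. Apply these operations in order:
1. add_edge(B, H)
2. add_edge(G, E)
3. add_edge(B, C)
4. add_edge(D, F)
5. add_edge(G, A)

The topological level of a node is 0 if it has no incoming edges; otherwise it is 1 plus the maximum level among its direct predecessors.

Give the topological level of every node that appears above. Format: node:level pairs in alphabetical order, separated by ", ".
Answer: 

Answer: A:1, B:0, C:1, D:0, E:1, F:1, G:0, H:1

Derivation:
Op 1: add_edge(B, H). Edges now: 1
Op 2: add_edge(G, E). Edges now: 2
Op 3: add_edge(B, C). Edges now: 3
Op 4: add_edge(D, F). Edges now: 4
Op 5: add_edge(G, A). Edges now: 5
Compute levels (Kahn BFS):
  sources (in-degree 0): B, D, G
  process B: level=0
    B->C: in-degree(C)=0, level(C)=1, enqueue
    B->H: in-degree(H)=0, level(H)=1, enqueue
  process D: level=0
    D->F: in-degree(F)=0, level(F)=1, enqueue
  process G: level=0
    G->A: in-degree(A)=0, level(A)=1, enqueue
    G->E: in-degree(E)=0, level(E)=1, enqueue
  process C: level=1
  process H: level=1
  process F: level=1
  process A: level=1
  process E: level=1
All levels: A:1, B:0, C:1, D:0, E:1, F:1, G:0, H:1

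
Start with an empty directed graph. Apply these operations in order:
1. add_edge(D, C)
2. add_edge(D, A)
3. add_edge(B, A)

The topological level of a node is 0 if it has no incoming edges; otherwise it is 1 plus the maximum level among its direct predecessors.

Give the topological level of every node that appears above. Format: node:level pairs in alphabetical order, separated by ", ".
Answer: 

Op 1: add_edge(D, C). Edges now: 1
Op 2: add_edge(D, A). Edges now: 2
Op 3: add_edge(B, A). Edges now: 3
Compute levels (Kahn BFS):
  sources (in-degree 0): B, D
  process B: level=0
    B->A: in-degree(A)=1, level(A)>=1
  process D: level=0
    D->A: in-degree(A)=0, level(A)=1, enqueue
    D->C: in-degree(C)=0, level(C)=1, enqueue
  process A: level=1
  process C: level=1
All levels: A:1, B:0, C:1, D:0

Answer: A:1, B:0, C:1, D:0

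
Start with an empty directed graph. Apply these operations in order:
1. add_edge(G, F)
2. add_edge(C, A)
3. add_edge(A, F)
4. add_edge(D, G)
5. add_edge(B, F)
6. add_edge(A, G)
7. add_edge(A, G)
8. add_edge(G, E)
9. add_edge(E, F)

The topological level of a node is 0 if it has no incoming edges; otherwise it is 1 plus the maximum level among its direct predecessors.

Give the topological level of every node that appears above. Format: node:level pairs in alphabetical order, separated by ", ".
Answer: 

Answer: A:1, B:0, C:0, D:0, E:3, F:4, G:2

Derivation:
Op 1: add_edge(G, F). Edges now: 1
Op 2: add_edge(C, A). Edges now: 2
Op 3: add_edge(A, F). Edges now: 3
Op 4: add_edge(D, G). Edges now: 4
Op 5: add_edge(B, F). Edges now: 5
Op 6: add_edge(A, G). Edges now: 6
Op 7: add_edge(A, G) (duplicate, no change). Edges now: 6
Op 8: add_edge(G, E). Edges now: 7
Op 9: add_edge(E, F). Edges now: 8
Compute levels (Kahn BFS):
  sources (in-degree 0): B, C, D
  process B: level=0
    B->F: in-degree(F)=3, level(F)>=1
  process C: level=0
    C->A: in-degree(A)=0, level(A)=1, enqueue
  process D: level=0
    D->G: in-degree(G)=1, level(G)>=1
  process A: level=1
    A->F: in-degree(F)=2, level(F)>=2
    A->G: in-degree(G)=0, level(G)=2, enqueue
  process G: level=2
    G->E: in-degree(E)=0, level(E)=3, enqueue
    G->F: in-degree(F)=1, level(F)>=3
  process E: level=3
    E->F: in-degree(F)=0, level(F)=4, enqueue
  process F: level=4
All levels: A:1, B:0, C:0, D:0, E:3, F:4, G:2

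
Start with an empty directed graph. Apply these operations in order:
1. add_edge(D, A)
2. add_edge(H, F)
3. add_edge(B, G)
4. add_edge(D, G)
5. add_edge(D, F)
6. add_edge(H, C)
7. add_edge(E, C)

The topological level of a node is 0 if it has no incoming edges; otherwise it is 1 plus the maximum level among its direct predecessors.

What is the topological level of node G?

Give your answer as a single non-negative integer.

Op 1: add_edge(D, A). Edges now: 1
Op 2: add_edge(H, F). Edges now: 2
Op 3: add_edge(B, G). Edges now: 3
Op 4: add_edge(D, G). Edges now: 4
Op 5: add_edge(D, F). Edges now: 5
Op 6: add_edge(H, C). Edges now: 6
Op 7: add_edge(E, C). Edges now: 7
Compute levels (Kahn BFS):
  sources (in-degree 0): B, D, E, H
  process B: level=0
    B->G: in-degree(G)=1, level(G)>=1
  process D: level=0
    D->A: in-degree(A)=0, level(A)=1, enqueue
    D->F: in-degree(F)=1, level(F)>=1
    D->G: in-degree(G)=0, level(G)=1, enqueue
  process E: level=0
    E->C: in-degree(C)=1, level(C)>=1
  process H: level=0
    H->C: in-degree(C)=0, level(C)=1, enqueue
    H->F: in-degree(F)=0, level(F)=1, enqueue
  process A: level=1
  process G: level=1
  process C: level=1
  process F: level=1
All levels: A:1, B:0, C:1, D:0, E:0, F:1, G:1, H:0
level(G) = 1

Answer: 1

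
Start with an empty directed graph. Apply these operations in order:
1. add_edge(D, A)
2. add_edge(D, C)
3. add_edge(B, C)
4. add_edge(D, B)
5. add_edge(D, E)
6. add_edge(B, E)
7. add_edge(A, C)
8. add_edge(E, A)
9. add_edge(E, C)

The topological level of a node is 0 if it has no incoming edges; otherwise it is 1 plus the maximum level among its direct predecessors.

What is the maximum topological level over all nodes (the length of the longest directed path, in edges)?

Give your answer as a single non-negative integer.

Op 1: add_edge(D, A). Edges now: 1
Op 2: add_edge(D, C). Edges now: 2
Op 3: add_edge(B, C). Edges now: 3
Op 4: add_edge(D, B). Edges now: 4
Op 5: add_edge(D, E). Edges now: 5
Op 6: add_edge(B, E). Edges now: 6
Op 7: add_edge(A, C). Edges now: 7
Op 8: add_edge(E, A). Edges now: 8
Op 9: add_edge(E, C). Edges now: 9
Compute levels (Kahn BFS):
  sources (in-degree 0): D
  process D: level=0
    D->A: in-degree(A)=1, level(A)>=1
    D->B: in-degree(B)=0, level(B)=1, enqueue
    D->C: in-degree(C)=3, level(C)>=1
    D->E: in-degree(E)=1, level(E)>=1
  process B: level=1
    B->C: in-degree(C)=2, level(C)>=2
    B->E: in-degree(E)=0, level(E)=2, enqueue
  process E: level=2
    E->A: in-degree(A)=0, level(A)=3, enqueue
    E->C: in-degree(C)=1, level(C)>=3
  process A: level=3
    A->C: in-degree(C)=0, level(C)=4, enqueue
  process C: level=4
All levels: A:3, B:1, C:4, D:0, E:2
max level = 4

Answer: 4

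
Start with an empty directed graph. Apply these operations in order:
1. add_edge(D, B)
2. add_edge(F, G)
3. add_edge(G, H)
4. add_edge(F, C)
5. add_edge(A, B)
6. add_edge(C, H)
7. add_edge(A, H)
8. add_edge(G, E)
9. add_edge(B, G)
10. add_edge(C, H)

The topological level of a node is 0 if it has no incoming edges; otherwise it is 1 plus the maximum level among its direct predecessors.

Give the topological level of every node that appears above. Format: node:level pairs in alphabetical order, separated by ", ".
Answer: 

Answer: A:0, B:1, C:1, D:0, E:3, F:0, G:2, H:3

Derivation:
Op 1: add_edge(D, B). Edges now: 1
Op 2: add_edge(F, G). Edges now: 2
Op 3: add_edge(G, H). Edges now: 3
Op 4: add_edge(F, C). Edges now: 4
Op 5: add_edge(A, B). Edges now: 5
Op 6: add_edge(C, H). Edges now: 6
Op 7: add_edge(A, H). Edges now: 7
Op 8: add_edge(G, E). Edges now: 8
Op 9: add_edge(B, G). Edges now: 9
Op 10: add_edge(C, H) (duplicate, no change). Edges now: 9
Compute levels (Kahn BFS):
  sources (in-degree 0): A, D, F
  process A: level=0
    A->B: in-degree(B)=1, level(B)>=1
    A->H: in-degree(H)=2, level(H)>=1
  process D: level=0
    D->B: in-degree(B)=0, level(B)=1, enqueue
  process F: level=0
    F->C: in-degree(C)=0, level(C)=1, enqueue
    F->G: in-degree(G)=1, level(G)>=1
  process B: level=1
    B->G: in-degree(G)=0, level(G)=2, enqueue
  process C: level=1
    C->H: in-degree(H)=1, level(H)>=2
  process G: level=2
    G->E: in-degree(E)=0, level(E)=3, enqueue
    G->H: in-degree(H)=0, level(H)=3, enqueue
  process E: level=3
  process H: level=3
All levels: A:0, B:1, C:1, D:0, E:3, F:0, G:2, H:3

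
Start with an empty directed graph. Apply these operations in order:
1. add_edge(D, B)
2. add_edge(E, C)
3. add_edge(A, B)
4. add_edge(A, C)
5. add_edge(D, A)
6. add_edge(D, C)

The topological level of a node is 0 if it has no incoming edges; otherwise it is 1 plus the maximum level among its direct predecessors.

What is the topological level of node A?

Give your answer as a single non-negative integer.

Answer: 1

Derivation:
Op 1: add_edge(D, B). Edges now: 1
Op 2: add_edge(E, C). Edges now: 2
Op 3: add_edge(A, B). Edges now: 3
Op 4: add_edge(A, C). Edges now: 4
Op 5: add_edge(D, A). Edges now: 5
Op 6: add_edge(D, C). Edges now: 6
Compute levels (Kahn BFS):
  sources (in-degree 0): D, E
  process D: level=0
    D->A: in-degree(A)=0, level(A)=1, enqueue
    D->B: in-degree(B)=1, level(B)>=1
    D->C: in-degree(C)=2, level(C)>=1
  process E: level=0
    E->C: in-degree(C)=1, level(C)>=1
  process A: level=1
    A->B: in-degree(B)=0, level(B)=2, enqueue
    A->C: in-degree(C)=0, level(C)=2, enqueue
  process B: level=2
  process C: level=2
All levels: A:1, B:2, C:2, D:0, E:0
level(A) = 1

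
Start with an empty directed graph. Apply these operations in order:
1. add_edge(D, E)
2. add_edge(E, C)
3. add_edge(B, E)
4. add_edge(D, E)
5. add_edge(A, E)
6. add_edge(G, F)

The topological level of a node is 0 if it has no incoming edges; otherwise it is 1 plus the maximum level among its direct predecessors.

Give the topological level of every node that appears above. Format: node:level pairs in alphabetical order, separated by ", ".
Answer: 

Op 1: add_edge(D, E). Edges now: 1
Op 2: add_edge(E, C). Edges now: 2
Op 3: add_edge(B, E). Edges now: 3
Op 4: add_edge(D, E) (duplicate, no change). Edges now: 3
Op 5: add_edge(A, E). Edges now: 4
Op 6: add_edge(G, F). Edges now: 5
Compute levels (Kahn BFS):
  sources (in-degree 0): A, B, D, G
  process A: level=0
    A->E: in-degree(E)=2, level(E)>=1
  process B: level=0
    B->E: in-degree(E)=1, level(E)>=1
  process D: level=0
    D->E: in-degree(E)=0, level(E)=1, enqueue
  process G: level=0
    G->F: in-degree(F)=0, level(F)=1, enqueue
  process E: level=1
    E->C: in-degree(C)=0, level(C)=2, enqueue
  process F: level=1
  process C: level=2
All levels: A:0, B:0, C:2, D:0, E:1, F:1, G:0

Answer: A:0, B:0, C:2, D:0, E:1, F:1, G:0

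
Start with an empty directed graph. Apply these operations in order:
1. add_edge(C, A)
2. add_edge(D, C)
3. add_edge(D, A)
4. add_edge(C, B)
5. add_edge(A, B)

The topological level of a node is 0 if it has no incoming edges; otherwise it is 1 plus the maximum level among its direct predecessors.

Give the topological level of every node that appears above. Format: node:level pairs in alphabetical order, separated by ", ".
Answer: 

Op 1: add_edge(C, A). Edges now: 1
Op 2: add_edge(D, C). Edges now: 2
Op 3: add_edge(D, A). Edges now: 3
Op 4: add_edge(C, B). Edges now: 4
Op 5: add_edge(A, B). Edges now: 5
Compute levels (Kahn BFS):
  sources (in-degree 0): D
  process D: level=0
    D->A: in-degree(A)=1, level(A)>=1
    D->C: in-degree(C)=0, level(C)=1, enqueue
  process C: level=1
    C->A: in-degree(A)=0, level(A)=2, enqueue
    C->B: in-degree(B)=1, level(B)>=2
  process A: level=2
    A->B: in-degree(B)=0, level(B)=3, enqueue
  process B: level=3
All levels: A:2, B:3, C:1, D:0

Answer: A:2, B:3, C:1, D:0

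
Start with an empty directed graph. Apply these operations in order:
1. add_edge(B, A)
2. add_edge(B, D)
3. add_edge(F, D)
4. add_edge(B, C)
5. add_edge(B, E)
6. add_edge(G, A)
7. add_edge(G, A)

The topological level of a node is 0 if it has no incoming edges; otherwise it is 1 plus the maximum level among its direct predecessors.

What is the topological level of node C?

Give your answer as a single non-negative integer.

Op 1: add_edge(B, A). Edges now: 1
Op 2: add_edge(B, D). Edges now: 2
Op 3: add_edge(F, D). Edges now: 3
Op 4: add_edge(B, C). Edges now: 4
Op 5: add_edge(B, E). Edges now: 5
Op 6: add_edge(G, A). Edges now: 6
Op 7: add_edge(G, A) (duplicate, no change). Edges now: 6
Compute levels (Kahn BFS):
  sources (in-degree 0): B, F, G
  process B: level=0
    B->A: in-degree(A)=1, level(A)>=1
    B->C: in-degree(C)=0, level(C)=1, enqueue
    B->D: in-degree(D)=1, level(D)>=1
    B->E: in-degree(E)=0, level(E)=1, enqueue
  process F: level=0
    F->D: in-degree(D)=0, level(D)=1, enqueue
  process G: level=0
    G->A: in-degree(A)=0, level(A)=1, enqueue
  process C: level=1
  process E: level=1
  process D: level=1
  process A: level=1
All levels: A:1, B:0, C:1, D:1, E:1, F:0, G:0
level(C) = 1

Answer: 1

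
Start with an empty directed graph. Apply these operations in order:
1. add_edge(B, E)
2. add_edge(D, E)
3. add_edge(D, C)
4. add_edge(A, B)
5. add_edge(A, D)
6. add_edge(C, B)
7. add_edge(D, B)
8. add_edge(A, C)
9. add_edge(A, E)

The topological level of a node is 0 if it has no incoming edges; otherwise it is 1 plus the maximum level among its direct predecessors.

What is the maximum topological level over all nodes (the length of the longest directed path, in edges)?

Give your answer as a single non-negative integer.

Op 1: add_edge(B, E). Edges now: 1
Op 2: add_edge(D, E). Edges now: 2
Op 3: add_edge(D, C). Edges now: 3
Op 4: add_edge(A, B). Edges now: 4
Op 5: add_edge(A, D). Edges now: 5
Op 6: add_edge(C, B). Edges now: 6
Op 7: add_edge(D, B). Edges now: 7
Op 8: add_edge(A, C). Edges now: 8
Op 9: add_edge(A, E). Edges now: 9
Compute levels (Kahn BFS):
  sources (in-degree 0): A
  process A: level=0
    A->B: in-degree(B)=2, level(B)>=1
    A->C: in-degree(C)=1, level(C)>=1
    A->D: in-degree(D)=0, level(D)=1, enqueue
    A->E: in-degree(E)=2, level(E)>=1
  process D: level=1
    D->B: in-degree(B)=1, level(B)>=2
    D->C: in-degree(C)=0, level(C)=2, enqueue
    D->E: in-degree(E)=1, level(E)>=2
  process C: level=2
    C->B: in-degree(B)=0, level(B)=3, enqueue
  process B: level=3
    B->E: in-degree(E)=0, level(E)=4, enqueue
  process E: level=4
All levels: A:0, B:3, C:2, D:1, E:4
max level = 4

Answer: 4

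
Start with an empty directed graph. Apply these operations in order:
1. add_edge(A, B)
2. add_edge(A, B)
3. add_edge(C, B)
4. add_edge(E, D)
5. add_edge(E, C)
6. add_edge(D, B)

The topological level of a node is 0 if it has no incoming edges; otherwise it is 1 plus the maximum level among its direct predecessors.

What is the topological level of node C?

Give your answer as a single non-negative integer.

Op 1: add_edge(A, B). Edges now: 1
Op 2: add_edge(A, B) (duplicate, no change). Edges now: 1
Op 3: add_edge(C, B). Edges now: 2
Op 4: add_edge(E, D). Edges now: 3
Op 5: add_edge(E, C). Edges now: 4
Op 6: add_edge(D, B). Edges now: 5
Compute levels (Kahn BFS):
  sources (in-degree 0): A, E
  process A: level=0
    A->B: in-degree(B)=2, level(B)>=1
  process E: level=0
    E->C: in-degree(C)=0, level(C)=1, enqueue
    E->D: in-degree(D)=0, level(D)=1, enqueue
  process C: level=1
    C->B: in-degree(B)=1, level(B)>=2
  process D: level=1
    D->B: in-degree(B)=0, level(B)=2, enqueue
  process B: level=2
All levels: A:0, B:2, C:1, D:1, E:0
level(C) = 1

Answer: 1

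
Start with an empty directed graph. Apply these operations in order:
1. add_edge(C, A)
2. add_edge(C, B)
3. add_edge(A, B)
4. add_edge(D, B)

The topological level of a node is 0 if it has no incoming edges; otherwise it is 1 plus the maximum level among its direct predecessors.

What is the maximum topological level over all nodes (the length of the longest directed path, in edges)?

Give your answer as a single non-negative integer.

Answer: 2

Derivation:
Op 1: add_edge(C, A). Edges now: 1
Op 2: add_edge(C, B). Edges now: 2
Op 3: add_edge(A, B). Edges now: 3
Op 4: add_edge(D, B). Edges now: 4
Compute levels (Kahn BFS):
  sources (in-degree 0): C, D
  process C: level=0
    C->A: in-degree(A)=0, level(A)=1, enqueue
    C->B: in-degree(B)=2, level(B)>=1
  process D: level=0
    D->B: in-degree(B)=1, level(B)>=1
  process A: level=1
    A->B: in-degree(B)=0, level(B)=2, enqueue
  process B: level=2
All levels: A:1, B:2, C:0, D:0
max level = 2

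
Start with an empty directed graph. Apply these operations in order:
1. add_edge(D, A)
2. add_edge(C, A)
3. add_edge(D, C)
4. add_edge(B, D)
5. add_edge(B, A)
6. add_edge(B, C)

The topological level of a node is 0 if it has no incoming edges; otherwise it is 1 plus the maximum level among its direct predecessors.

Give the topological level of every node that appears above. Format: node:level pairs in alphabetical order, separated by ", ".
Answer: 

Answer: A:3, B:0, C:2, D:1

Derivation:
Op 1: add_edge(D, A). Edges now: 1
Op 2: add_edge(C, A). Edges now: 2
Op 3: add_edge(D, C). Edges now: 3
Op 4: add_edge(B, D). Edges now: 4
Op 5: add_edge(B, A). Edges now: 5
Op 6: add_edge(B, C). Edges now: 6
Compute levels (Kahn BFS):
  sources (in-degree 0): B
  process B: level=0
    B->A: in-degree(A)=2, level(A)>=1
    B->C: in-degree(C)=1, level(C)>=1
    B->D: in-degree(D)=0, level(D)=1, enqueue
  process D: level=1
    D->A: in-degree(A)=1, level(A)>=2
    D->C: in-degree(C)=0, level(C)=2, enqueue
  process C: level=2
    C->A: in-degree(A)=0, level(A)=3, enqueue
  process A: level=3
All levels: A:3, B:0, C:2, D:1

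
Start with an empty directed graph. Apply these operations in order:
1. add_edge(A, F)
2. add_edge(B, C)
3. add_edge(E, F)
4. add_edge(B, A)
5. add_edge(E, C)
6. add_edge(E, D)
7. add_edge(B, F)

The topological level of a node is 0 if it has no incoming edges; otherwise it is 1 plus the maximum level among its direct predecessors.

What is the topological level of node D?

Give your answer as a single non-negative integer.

Op 1: add_edge(A, F). Edges now: 1
Op 2: add_edge(B, C). Edges now: 2
Op 3: add_edge(E, F). Edges now: 3
Op 4: add_edge(B, A). Edges now: 4
Op 5: add_edge(E, C). Edges now: 5
Op 6: add_edge(E, D). Edges now: 6
Op 7: add_edge(B, F). Edges now: 7
Compute levels (Kahn BFS):
  sources (in-degree 0): B, E
  process B: level=0
    B->A: in-degree(A)=0, level(A)=1, enqueue
    B->C: in-degree(C)=1, level(C)>=1
    B->F: in-degree(F)=2, level(F)>=1
  process E: level=0
    E->C: in-degree(C)=0, level(C)=1, enqueue
    E->D: in-degree(D)=0, level(D)=1, enqueue
    E->F: in-degree(F)=1, level(F)>=1
  process A: level=1
    A->F: in-degree(F)=0, level(F)=2, enqueue
  process C: level=1
  process D: level=1
  process F: level=2
All levels: A:1, B:0, C:1, D:1, E:0, F:2
level(D) = 1

Answer: 1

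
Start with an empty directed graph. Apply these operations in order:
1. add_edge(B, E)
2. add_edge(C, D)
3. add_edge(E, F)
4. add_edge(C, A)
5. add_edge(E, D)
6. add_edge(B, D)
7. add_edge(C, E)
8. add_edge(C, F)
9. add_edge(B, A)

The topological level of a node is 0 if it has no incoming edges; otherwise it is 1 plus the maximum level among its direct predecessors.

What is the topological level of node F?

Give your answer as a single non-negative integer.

Answer: 2

Derivation:
Op 1: add_edge(B, E). Edges now: 1
Op 2: add_edge(C, D). Edges now: 2
Op 3: add_edge(E, F). Edges now: 3
Op 4: add_edge(C, A). Edges now: 4
Op 5: add_edge(E, D). Edges now: 5
Op 6: add_edge(B, D). Edges now: 6
Op 7: add_edge(C, E). Edges now: 7
Op 8: add_edge(C, F). Edges now: 8
Op 9: add_edge(B, A). Edges now: 9
Compute levels (Kahn BFS):
  sources (in-degree 0): B, C
  process B: level=0
    B->A: in-degree(A)=1, level(A)>=1
    B->D: in-degree(D)=2, level(D)>=1
    B->E: in-degree(E)=1, level(E)>=1
  process C: level=0
    C->A: in-degree(A)=0, level(A)=1, enqueue
    C->D: in-degree(D)=1, level(D)>=1
    C->E: in-degree(E)=0, level(E)=1, enqueue
    C->F: in-degree(F)=1, level(F)>=1
  process A: level=1
  process E: level=1
    E->D: in-degree(D)=0, level(D)=2, enqueue
    E->F: in-degree(F)=0, level(F)=2, enqueue
  process D: level=2
  process F: level=2
All levels: A:1, B:0, C:0, D:2, E:1, F:2
level(F) = 2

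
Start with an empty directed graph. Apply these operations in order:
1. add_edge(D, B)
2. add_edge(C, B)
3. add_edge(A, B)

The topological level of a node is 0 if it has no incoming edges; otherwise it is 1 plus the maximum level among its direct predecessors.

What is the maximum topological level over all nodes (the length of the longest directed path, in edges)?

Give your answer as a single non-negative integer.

Answer: 1

Derivation:
Op 1: add_edge(D, B). Edges now: 1
Op 2: add_edge(C, B). Edges now: 2
Op 3: add_edge(A, B). Edges now: 3
Compute levels (Kahn BFS):
  sources (in-degree 0): A, C, D
  process A: level=0
    A->B: in-degree(B)=2, level(B)>=1
  process C: level=0
    C->B: in-degree(B)=1, level(B)>=1
  process D: level=0
    D->B: in-degree(B)=0, level(B)=1, enqueue
  process B: level=1
All levels: A:0, B:1, C:0, D:0
max level = 1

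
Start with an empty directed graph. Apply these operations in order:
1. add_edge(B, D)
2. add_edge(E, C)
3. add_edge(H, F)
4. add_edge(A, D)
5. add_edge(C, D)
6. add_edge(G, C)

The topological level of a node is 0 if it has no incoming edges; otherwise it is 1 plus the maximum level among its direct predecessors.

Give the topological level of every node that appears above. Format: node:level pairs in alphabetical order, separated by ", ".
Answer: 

Answer: A:0, B:0, C:1, D:2, E:0, F:1, G:0, H:0

Derivation:
Op 1: add_edge(B, D). Edges now: 1
Op 2: add_edge(E, C). Edges now: 2
Op 3: add_edge(H, F). Edges now: 3
Op 4: add_edge(A, D). Edges now: 4
Op 5: add_edge(C, D). Edges now: 5
Op 6: add_edge(G, C). Edges now: 6
Compute levels (Kahn BFS):
  sources (in-degree 0): A, B, E, G, H
  process A: level=0
    A->D: in-degree(D)=2, level(D)>=1
  process B: level=0
    B->D: in-degree(D)=1, level(D)>=1
  process E: level=0
    E->C: in-degree(C)=1, level(C)>=1
  process G: level=0
    G->C: in-degree(C)=0, level(C)=1, enqueue
  process H: level=0
    H->F: in-degree(F)=0, level(F)=1, enqueue
  process C: level=1
    C->D: in-degree(D)=0, level(D)=2, enqueue
  process F: level=1
  process D: level=2
All levels: A:0, B:0, C:1, D:2, E:0, F:1, G:0, H:0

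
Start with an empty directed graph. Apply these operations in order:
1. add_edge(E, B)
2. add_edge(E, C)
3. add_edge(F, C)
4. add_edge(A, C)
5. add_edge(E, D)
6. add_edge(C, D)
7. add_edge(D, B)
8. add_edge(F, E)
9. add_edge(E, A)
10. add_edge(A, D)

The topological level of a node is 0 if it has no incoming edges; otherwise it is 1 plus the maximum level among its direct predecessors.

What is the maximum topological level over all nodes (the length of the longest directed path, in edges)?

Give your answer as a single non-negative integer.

Answer: 5

Derivation:
Op 1: add_edge(E, B). Edges now: 1
Op 2: add_edge(E, C). Edges now: 2
Op 3: add_edge(F, C). Edges now: 3
Op 4: add_edge(A, C). Edges now: 4
Op 5: add_edge(E, D). Edges now: 5
Op 6: add_edge(C, D). Edges now: 6
Op 7: add_edge(D, B). Edges now: 7
Op 8: add_edge(F, E). Edges now: 8
Op 9: add_edge(E, A). Edges now: 9
Op 10: add_edge(A, D). Edges now: 10
Compute levels (Kahn BFS):
  sources (in-degree 0): F
  process F: level=0
    F->C: in-degree(C)=2, level(C)>=1
    F->E: in-degree(E)=0, level(E)=1, enqueue
  process E: level=1
    E->A: in-degree(A)=0, level(A)=2, enqueue
    E->B: in-degree(B)=1, level(B)>=2
    E->C: in-degree(C)=1, level(C)>=2
    E->D: in-degree(D)=2, level(D)>=2
  process A: level=2
    A->C: in-degree(C)=0, level(C)=3, enqueue
    A->D: in-degree(D)=1, level(D)>=3
  process C: level=3
    C->D: in-degree(D)=0, level(D)=4, enqueue
  process D: level=4
    D->B: in-degree(B)=0, level(B)=5, enqueue
  process B: level=5
All levels: A:2, B:5, C:3, D:4, E:1, F:0
max level = 5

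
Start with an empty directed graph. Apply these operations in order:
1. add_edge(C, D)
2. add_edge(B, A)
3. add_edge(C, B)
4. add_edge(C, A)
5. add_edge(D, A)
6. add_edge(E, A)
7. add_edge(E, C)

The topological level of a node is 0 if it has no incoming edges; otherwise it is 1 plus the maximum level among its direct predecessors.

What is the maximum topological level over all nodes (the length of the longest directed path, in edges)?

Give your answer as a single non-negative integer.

Answer: 3

Derivation:
Op 1: add_edge(C, D). Edges now: 1
Op 2: add_edge(B, A). Edges now: 2
Op 3: add_edge(C, B). Edges now: 3
Op 4: add_edge(C, A). Edges now: 4
Op 5: add_edge(D, A). Edges now: 5
Op 6: add_edge(E, A). Edges now: 6
Op 7: add_edge(E, C). Edges now: 7
Compute levels (Kahn BFS):
  sources (in-degree 0): E
  process E: level=0
    E->A: in-degree(A)=3, level(A)>=1
    E->C: in-degree(C)=0, level(C)=1, enqueue
  process C: level=1
    C->A: in-degree(A)=2, level(A)>=2
    C->B: in-degree(B)=0, level(B)=2, enqueue
    C->D: in-degree(D)=0, level(D)=2, enqueue
  process B: level=2
    B->A: in-degree(A)=1, level(A)>=3
  process D: level=2
    D->A: in-degree(A)=0, level(A)=3, enqueue
  process A: level=3
All levels: A:3, B:2, C:1, D:2, E:0
max level = 3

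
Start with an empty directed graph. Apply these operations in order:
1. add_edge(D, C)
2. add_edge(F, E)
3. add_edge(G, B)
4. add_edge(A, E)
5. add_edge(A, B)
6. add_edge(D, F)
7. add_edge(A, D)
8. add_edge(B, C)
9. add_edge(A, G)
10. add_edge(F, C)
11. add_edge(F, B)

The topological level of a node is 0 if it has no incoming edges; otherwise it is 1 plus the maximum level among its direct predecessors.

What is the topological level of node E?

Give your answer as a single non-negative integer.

Op 1: add_edge(D, C). Edges now: 1
Op 2: add_edge(F, E). Edges now: 2
Op 3: add_edge(G, B). Edges now: 3
Op 4: add_edge(A, E). Edges now: 4
Op 5: add_edge(A, B). Edges now: 5
Op 6: add_edge(D, F). Edges now: 6
Op 7: add_edge(A, D). Edges now: 7
Op 8: add_edge(B, C). Edges now: 8
Op 9: add_edge(A, G). Edges now: 9
Op 10: add_edge(F, C). Edges now: 10
Op 11: add_edge(F, B). Edges now: 11
Compute levels (Kahn BFS):
  sources (in-degree 0): A
  process A: level=0
    A->B: in-degree(B)=2, level(B)>=1
    A->D: in-degree(D)=0, level(D)=1, enqueue
    A->E: in-degree(E)=1, level(E)>=1
    A->G: in-degree(G)=0, level(G)=1, enqueue
  process D: level=1
    D->C: in-degree(C)=2, level(C)>=2
    D->F: in-degree(F)=0, level(F)=2, enqueue
  process G: level=1
    G->B: in-degree(B)=1, level(B)>=2
  process F: level=2
    F->B: in-degree(B)=0, level(B)=3, enqueue
    F->C: in-degree(C)=1, level(C)>=3
    F->E: in-degree(E)=0, level(E)=3, enqueue
  process B: level=3
    B->C: in-degree(C)=0, level(C)=4, enqueue
  process E: level=3
  process C: level=4
All levels: A:0, B:3, C:4, D:1, E:3, F:2, G:1
level(E) = 3

Answer: 3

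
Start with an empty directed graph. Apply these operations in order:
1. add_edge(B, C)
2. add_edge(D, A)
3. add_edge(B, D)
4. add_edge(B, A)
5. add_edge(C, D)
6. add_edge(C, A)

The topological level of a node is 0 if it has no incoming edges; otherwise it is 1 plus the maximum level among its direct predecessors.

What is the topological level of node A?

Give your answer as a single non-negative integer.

Op 1: add_edge(B, C). Edges now: 1
Op 2: add_edge(D, A). Edges now: 2
Op 3: add_edge(B, D). Edges now: 3
Op 4: add_edge(B, A). Edges now: 4
Op 5: add_edge(C, D). Edges now: 5
Op 6: add_edge(C, A). Edges now: 6
Compute levels (Kahn BFS):
  sources (in-degree 0): B
  process B: level=0
    B->A: in-degree(A)=2, level(A)>=1
    B->C: in-degree(C)=0, level(C)=1, enqueue
    B->D: in-degree(D)=1, level(D)>=1
  process C: level=1
    C->A: in-degree(A)=1, level(A)>=2
    C->D: in-degree(D)=0, level(D)=2, enqueue
  process D: level=2
    D->A: in-degree(A)=0, level(A)=3, enqueue
  process A: level=3
All levels: A:3, B:0, C:1, D:2
level(A) = 3

Answer: 3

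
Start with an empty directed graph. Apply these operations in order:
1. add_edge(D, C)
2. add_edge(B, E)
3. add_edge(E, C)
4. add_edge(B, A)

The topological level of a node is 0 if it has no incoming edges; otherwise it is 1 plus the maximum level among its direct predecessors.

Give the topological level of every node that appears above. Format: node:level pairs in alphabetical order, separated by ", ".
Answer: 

Op 1: add_edge(D, C). Edges now: 1
Op 2: add_edge(B, E). Edges now: 2
Op 3: add_edge(E, C). Edges now: 3
Op 4: add_edge(B, A). Edges now: 4
Compute levels (Kahn BFS):
  sources (in-degree 0): B, D
  process B: level=0
    B->A: in-degree(A)=0, level(A)=1, enqueue
    B->E: in-degree(E)=0, level(E)=1, enqueue
  process D: level=0
    D->C: in-degree(C)=1, level(C)>=1
  process A: level=1
  process E: level=1
    E->C: in-degree(C)=0, level(C)=2, enqueue
  process C: level=2
All levels: A:1, B:0, C:2, D:0, E:1

Answer: A:1, B:0, C:2, D:0, E:1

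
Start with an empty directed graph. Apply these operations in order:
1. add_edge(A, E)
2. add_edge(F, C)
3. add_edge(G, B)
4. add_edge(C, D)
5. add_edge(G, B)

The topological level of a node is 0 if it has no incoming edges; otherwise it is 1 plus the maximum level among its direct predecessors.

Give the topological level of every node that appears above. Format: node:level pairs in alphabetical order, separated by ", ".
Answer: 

Answer: A:0, B:1, C:1, D:2, E:1, F:0, G:0

Derivation:
Op 1: add_edge(A, E). Edges now: 1
Op 2: add_edge(F, C). Edges now: 2
Op 3: add_edge(G, B). Edges now: 3
Op 4: add_edge(C, D). Edges now: 4
Op 5: add_edge(G, B) (duplicate, no change). Edges now: 4
Compute levels (Kahn BFS):
  sources (in-degree 0): A, F, G
  process A: level=0
    A->E: in-degree(E)=0, level(E)=1, enqueue
  process F: level=0
    F->C: in-degree(C)=0, level(C)=1, enqueue
  process G: level=0
    G->B: in-degree(B)=0, level(B)=1, enqueue
  process E: level=1
  process C: level=1
    C->D: in-degree(D)=0, level(D)=2, enqueue
  process B: level=1
  process D: level=2
All levels: A:0, B:1, C:1, D:2, E:1, F:0, G:0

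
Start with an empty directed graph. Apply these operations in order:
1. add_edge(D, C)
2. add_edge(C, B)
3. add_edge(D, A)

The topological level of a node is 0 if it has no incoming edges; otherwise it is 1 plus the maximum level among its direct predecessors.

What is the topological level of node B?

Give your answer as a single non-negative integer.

Answer: 2

Derivation:
Op 1: add_edge(D, C). Edges now: 1
Op 2: add_edge(C, B). Edges now: 2
Op 3: add_edge(D, A). Edges now: 3
Compute levels (Kahn BFS):
  sources (in-degree 0): D
  process D: level=0
    D->A: in-degree(A)=0, level(A)=1, enqueue
    D->C: in-degree(C)=0, level(C)=1, enqueue
  process A: level=1
  process C: level=1
    C->B: in-degree(B)=0, level(B)=2, enqueue
  process B: level=2
All levels: A:1, B:2, C:1, D:0
level(B) = 2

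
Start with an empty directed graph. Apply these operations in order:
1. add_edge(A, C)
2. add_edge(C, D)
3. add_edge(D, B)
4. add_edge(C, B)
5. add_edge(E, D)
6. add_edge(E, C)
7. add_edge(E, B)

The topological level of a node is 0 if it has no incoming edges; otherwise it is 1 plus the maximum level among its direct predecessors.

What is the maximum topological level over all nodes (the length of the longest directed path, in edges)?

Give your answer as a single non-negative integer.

Answer: 3

Derivation:
Op 1: add_edge(A, C). Edges now: 1
Op 2: add_edge(C, D). Edges now: 2
Op 3: add_edge(D, B). Edges now: 3
Op 4: add_edge(C, B). Edges now: 4
Op 5: add_edge(E, D). Edges now: 5
Op 6: add_edge(E, C). Edges now: 6
Op 7: add_edge(E, B). Edges now: 7
Compute levels (Kahn BFS):
  sources (in-degree 0): A, E
  process A: level=0
    A->C: in-degree(C)=1, level(C)>=1
  process E: level=0
    E->B: in-degree(B)=2, level(B)>=1
    E->C: in-degree(C)=0, level(C)=1, enqueue
    E->D: in-degree(D)=1, level(D)>=1
  process C: level=1
    C->B: in-degree(B)=1, level(B)>=2
    C->D: in-degree(D)=0, level(D)=2, enqueue
  process D: level=2
    D->B: in-degree(B)=0, level(B)=3, enqueue
  process B: level=3
All levels: A:0, B:3, C:1, D:2, E:0
max level = 3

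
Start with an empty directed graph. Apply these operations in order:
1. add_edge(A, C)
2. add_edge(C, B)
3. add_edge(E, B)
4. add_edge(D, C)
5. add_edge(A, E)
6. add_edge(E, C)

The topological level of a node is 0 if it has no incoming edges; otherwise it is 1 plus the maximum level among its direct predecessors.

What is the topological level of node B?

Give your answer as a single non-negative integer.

Op 1: add_edge(A, C). Edges now: 1
Op 2: add_edge(C, B). Edges now: 2
Op 3: add_edge(E, B). Edges now: 3
Op 4: add_edge(D, C). Edges now: 4
Op 5: add_edge(A, E). Edges now: 5
Op 6: add_edge(E, C). Edges now: 6
Compute levels (Kahn BFS):
  sources (in-degree 0): A, D
  process A: level=0
    A->C: in-degree(C)=2, level(C)>=1
    A->E: in-degree(E)=0, level(E)=1, enqueue
  process D: level=0
    D->C: in-degree(C)=1, level(C)>=1
  process E: level=1
    E->B: in-degree(B)=1, level(B)>=2
    E->C: in-degree(C)=0, level(C)=2, enqueue
  process C: level=2
    C->B: in-degree(B)=0, level(B)=3, enqueue
  process B: level=3
All levels: A:0, B:3, C:2, D:0, E:1
level(B) = 3

Answer: 3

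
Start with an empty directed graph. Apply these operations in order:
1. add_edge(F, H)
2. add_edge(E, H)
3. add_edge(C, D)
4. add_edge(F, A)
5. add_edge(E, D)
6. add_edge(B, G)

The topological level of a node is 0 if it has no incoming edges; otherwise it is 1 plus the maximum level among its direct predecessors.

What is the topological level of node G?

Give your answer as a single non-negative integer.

Answer: 1

Derivation:
Op 1: add_edge(F, H). Edges now: 1
Op 2: add_edge(E, H). Edges now: 2
Op 3: add_edge(C, D). Edges now: 3
Op 4: add_edge(F, A). Edges now: 4
Op 5: add_edge(E, D). Edges now: 5
Op 6: add_edge(B, G). Edges now: 6
Compute levels (Kahn BFS):
  sources (in-degree 0): B, C, E, F
  process B: level=0
    B->G: in-degree(G)=0, level(G)=1, enqueue
  process C: level=0
    C->D: in-degree(D)=1, level(D)>=1
  process E: level=0
    E->D: in-degree(D)=0, level(D)=1, enqueue
    E->H: in-degree(H)=1, level(H)>=1
  process F: level=0
    F->A: in-degree(A)=0, level(A)=1, enqueue
    F->H: in-degree(H)=0, level(H)=1, enqueue
  process G: level=1
  process D: level=1
  process A: level=1
  process H: level=1
All levels: A:1, B:0, C:0, D:1, E:0, F:0, G:1, H:1
level(G) = 1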